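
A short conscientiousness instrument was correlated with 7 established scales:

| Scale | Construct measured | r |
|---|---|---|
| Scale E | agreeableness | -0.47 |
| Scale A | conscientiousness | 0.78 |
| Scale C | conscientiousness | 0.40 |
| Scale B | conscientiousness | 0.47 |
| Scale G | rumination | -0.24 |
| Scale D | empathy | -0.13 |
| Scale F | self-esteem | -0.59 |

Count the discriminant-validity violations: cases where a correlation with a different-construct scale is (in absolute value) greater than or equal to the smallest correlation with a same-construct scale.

2

Convergent (same construct = conscientiousness): Scale A, Scale C, Scale B.
Smallest convergent = 0.40. Discriminant |r|: 0.47, 0.24, 0.13, 0.59; count ≥ 0.40 → 2.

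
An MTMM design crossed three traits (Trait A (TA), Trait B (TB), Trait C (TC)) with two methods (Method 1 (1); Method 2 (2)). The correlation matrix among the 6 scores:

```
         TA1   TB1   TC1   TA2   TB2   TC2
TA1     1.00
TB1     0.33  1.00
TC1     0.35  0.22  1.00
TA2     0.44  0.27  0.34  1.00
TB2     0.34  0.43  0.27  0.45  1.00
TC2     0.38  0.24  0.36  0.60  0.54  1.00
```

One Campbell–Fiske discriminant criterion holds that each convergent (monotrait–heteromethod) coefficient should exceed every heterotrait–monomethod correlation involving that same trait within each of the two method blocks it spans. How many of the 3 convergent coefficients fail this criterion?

Checking each validity diagonal entry against its comparison values:
TA (methods 1·2): 0.44 vs {0.33, 0.45, 0.35, 0.60} → fail.
TB (methods 1·2): 0.43 vs {0.33, 0.45, 0.22, 0.54} → fail.
TC (methods 1·2): 0.36 vs {0.35, 0.60, 0.22, 0.54} → fail.
3 of 3 fail.

3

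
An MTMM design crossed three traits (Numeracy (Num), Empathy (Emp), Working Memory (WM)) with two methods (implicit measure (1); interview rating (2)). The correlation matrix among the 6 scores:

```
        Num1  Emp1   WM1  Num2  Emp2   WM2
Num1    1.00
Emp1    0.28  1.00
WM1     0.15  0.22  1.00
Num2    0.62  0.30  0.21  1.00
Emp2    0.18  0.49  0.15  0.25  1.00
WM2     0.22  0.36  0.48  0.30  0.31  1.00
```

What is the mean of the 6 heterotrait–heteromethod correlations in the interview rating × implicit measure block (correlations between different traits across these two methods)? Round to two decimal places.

HTHM values (method 2 × method 1): 0.30, 0.21, 0.18, 0.15, 0.22, 0.36; mean = 1.42/6 = 0.24.

0.24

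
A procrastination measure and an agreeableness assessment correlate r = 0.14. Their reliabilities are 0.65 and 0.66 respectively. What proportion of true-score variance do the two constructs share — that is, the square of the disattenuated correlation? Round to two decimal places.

Disattenuated r = 0.14 / √(0.65 × 0.66) = 0.14 / 0.6550 = 0.2137.
Shared true-score variance = 0.2137² = 0.0457 ≈ 0.05.

0.05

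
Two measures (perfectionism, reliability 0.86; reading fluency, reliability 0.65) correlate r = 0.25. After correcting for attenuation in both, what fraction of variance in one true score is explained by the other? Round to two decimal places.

0.11

Disattenuated r = 0.25 / √(0.86 × 0.65) = 0.25 / 0.7477 = 0.3344.
Shared true-score variance = 0.3344² = 0.1118 ≈ 0.11.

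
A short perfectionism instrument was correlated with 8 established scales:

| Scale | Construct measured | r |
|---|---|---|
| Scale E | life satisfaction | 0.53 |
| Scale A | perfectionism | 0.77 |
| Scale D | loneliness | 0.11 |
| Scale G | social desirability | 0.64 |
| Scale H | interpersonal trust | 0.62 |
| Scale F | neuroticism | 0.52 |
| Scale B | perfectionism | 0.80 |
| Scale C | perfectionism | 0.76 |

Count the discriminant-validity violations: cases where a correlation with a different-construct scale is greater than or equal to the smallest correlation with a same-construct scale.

Convergent (same construct = perfectionism): Scale A, Scale B, Scale C.
Smallest convergent = 0.76. Discriminant values: 0.53, 0.11, 0.64, 0.62, 0.52; count ≥ 0.76 → 0.

0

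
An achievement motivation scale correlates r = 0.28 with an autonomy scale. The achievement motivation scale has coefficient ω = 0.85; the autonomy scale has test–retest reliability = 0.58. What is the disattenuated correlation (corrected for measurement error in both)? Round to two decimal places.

0.40

r_true = r_obs / √(r_xx · r_yy) = 0.28 / √(0.85 × 0.58) = 0.28 / √0.4930 = 0.28 / 0.7021 ≈ 0.40.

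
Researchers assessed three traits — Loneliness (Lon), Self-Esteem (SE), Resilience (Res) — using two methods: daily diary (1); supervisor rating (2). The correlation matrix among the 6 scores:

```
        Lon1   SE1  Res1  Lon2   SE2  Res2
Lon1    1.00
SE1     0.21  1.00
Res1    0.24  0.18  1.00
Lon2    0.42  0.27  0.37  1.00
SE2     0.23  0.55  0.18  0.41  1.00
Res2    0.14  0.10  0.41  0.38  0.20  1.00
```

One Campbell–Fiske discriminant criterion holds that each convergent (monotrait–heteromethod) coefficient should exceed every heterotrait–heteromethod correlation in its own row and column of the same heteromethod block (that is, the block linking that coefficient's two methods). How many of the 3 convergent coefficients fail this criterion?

Convergent coefficients and their comparison sets:
Lon (methods 1·2): 0.42 vs {0.23, 0.27, 0.14, 0.37} → pass.
SE (methods 1·2): 0.55 vs {0.27, 0.23, 0.10, 0.18} → pass.
Res (methods 1·2): 0.41 vs {0.37, 0.14, 0.18, 0.10} → pass.
0 of 3 fail.

0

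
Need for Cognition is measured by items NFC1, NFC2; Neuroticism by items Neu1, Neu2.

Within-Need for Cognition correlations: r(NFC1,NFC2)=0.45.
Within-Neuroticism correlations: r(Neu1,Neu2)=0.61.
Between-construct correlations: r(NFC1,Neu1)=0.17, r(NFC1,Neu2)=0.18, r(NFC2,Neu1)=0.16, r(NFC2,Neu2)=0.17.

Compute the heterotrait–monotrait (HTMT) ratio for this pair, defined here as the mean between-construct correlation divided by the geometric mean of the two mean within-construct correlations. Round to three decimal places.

0.324

Mean heterotrait r = 0.68/4 = 0.1700.
Mean within-NFC = 0.45/1 = 0.4500; mean within-Neu = 0.61/1 = 0.6100.
Geometric mean = √(0.4500 × 0.6100) = 0.5239.
HTMT = 0.1700 / 0.5239 = 0.324.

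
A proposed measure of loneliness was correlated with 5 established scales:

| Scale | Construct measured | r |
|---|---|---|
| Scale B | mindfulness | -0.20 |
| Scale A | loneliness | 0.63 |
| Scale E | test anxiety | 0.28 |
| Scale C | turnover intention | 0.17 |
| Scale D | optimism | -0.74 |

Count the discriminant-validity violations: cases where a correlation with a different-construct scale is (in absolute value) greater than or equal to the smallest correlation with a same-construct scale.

1

Convergent (same construct = loneliness): Scale A.
Smallest convergent = 0.63. Discriminant |r|: 0.20, 0.28, 0.17, 0.74; count ≥ 0.63 → 1.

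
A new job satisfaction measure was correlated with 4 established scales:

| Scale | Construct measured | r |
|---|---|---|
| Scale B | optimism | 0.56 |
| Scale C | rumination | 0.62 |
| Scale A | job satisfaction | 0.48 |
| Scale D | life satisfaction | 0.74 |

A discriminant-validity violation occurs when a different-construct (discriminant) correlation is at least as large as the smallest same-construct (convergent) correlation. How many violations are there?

Convergent (same construct = job satisfaction): Scale A.
Smallest convergent = 0.48. Discriminant values: 0.56, 0.62, 0.74; count ≥ 0.48 → 3.

3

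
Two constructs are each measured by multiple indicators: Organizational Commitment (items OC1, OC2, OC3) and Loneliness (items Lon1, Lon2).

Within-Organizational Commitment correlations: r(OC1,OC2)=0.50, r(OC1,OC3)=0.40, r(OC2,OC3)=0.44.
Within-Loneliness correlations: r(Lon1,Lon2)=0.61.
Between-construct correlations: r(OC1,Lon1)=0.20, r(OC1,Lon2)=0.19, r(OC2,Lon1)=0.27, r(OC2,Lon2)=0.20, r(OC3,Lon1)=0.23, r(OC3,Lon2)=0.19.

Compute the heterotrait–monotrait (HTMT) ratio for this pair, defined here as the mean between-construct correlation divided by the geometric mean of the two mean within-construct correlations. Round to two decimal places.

Mean between = 1.28/6 = 0.2133.
Mean within-OC = 1.34/3 = 0.4467; mean within-Lon = 0.61/1 = 0.6100.
Geometric mean = √(0.4467 × 0.6100) = 0.5220.
HTMT = 0.2133 / 0.5220 = 0.41.

0.41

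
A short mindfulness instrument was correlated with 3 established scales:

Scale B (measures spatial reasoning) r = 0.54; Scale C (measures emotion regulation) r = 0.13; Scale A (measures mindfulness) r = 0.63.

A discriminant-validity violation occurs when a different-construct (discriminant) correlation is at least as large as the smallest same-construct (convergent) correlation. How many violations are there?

Convergent (same construct = mindfulness): Scale A.
Smallest convergent = 0.63. Discriminant values: 0.54, 0.13; count ≥ 0.63 → 0.

0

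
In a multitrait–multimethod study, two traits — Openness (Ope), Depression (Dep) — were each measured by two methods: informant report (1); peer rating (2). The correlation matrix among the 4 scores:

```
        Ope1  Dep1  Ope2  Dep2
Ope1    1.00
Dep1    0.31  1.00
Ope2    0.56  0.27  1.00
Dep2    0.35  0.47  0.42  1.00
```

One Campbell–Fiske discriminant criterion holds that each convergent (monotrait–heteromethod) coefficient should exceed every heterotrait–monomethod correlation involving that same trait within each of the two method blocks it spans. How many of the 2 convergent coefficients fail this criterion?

Checking each validity diagonal entry against its comparison values:
Ope (methods 1·2): 0.56 vs {0.31, 0.42} → pass.
Dep (methods 1·2): 0.47 vs {0.31, 0.42} → pass.
0 of 2 fail.

0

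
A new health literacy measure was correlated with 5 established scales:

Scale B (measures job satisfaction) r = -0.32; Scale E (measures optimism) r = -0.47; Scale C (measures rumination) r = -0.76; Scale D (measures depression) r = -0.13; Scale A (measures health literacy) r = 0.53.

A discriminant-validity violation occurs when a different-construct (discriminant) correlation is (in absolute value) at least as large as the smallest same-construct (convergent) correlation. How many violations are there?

Convergent (same construct = health literacy): Scale A.
Smallest convergent = 0.53. Discriminant |r|: 0.32, 0.47, 0.76, 0.13; count ≥ 0.53 → 1.

1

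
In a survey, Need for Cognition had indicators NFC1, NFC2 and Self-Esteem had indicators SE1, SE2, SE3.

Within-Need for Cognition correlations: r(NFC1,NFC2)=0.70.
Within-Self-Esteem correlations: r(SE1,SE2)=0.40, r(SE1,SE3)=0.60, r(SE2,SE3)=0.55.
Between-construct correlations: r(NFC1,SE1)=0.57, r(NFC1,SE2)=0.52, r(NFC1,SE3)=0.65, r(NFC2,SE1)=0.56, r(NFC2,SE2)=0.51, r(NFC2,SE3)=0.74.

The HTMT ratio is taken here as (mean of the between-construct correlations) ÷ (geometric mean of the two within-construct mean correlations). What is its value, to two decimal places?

0.98

Between-construct mean = 3.55/6 = 0.5917.
Mean within-NFC = 0.70/1 = 0.7000; mean within-SE = 1.55/3 = 0.5167.
Geometric mean = √(0.7000 × 0.5167) = 0.6014.
HTMT = 0.5917 / 0.6014 = 0.98.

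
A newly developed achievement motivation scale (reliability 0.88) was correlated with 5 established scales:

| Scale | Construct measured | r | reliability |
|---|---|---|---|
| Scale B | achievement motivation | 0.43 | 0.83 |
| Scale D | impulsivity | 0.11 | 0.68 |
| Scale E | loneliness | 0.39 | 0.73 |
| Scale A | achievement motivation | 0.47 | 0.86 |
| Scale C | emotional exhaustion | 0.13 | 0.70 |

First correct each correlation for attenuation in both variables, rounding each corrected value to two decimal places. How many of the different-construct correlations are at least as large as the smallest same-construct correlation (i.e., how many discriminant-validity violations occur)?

Disattenuated r (r / √(r_scale · r_new)):
  Scale B (conv): 0.43 / √(0.83·0.88) = 0.50
  Scale D (disc): 0.11 / √(0.68·0.88) = 0.14
  Scale E (disc): 0.39 / √(0.73·0.88) = 0.49
  Scale A (conv): 0.47 / √(0.86·0.88) = 0.54
  Scale C (disc): 0.13 / √(0.70·0.88) = 0.17
Smallest convergent = 0.50. Discriminant values: 0.14, 0.49, 0.17; count ≥ 0.50 → 0.

0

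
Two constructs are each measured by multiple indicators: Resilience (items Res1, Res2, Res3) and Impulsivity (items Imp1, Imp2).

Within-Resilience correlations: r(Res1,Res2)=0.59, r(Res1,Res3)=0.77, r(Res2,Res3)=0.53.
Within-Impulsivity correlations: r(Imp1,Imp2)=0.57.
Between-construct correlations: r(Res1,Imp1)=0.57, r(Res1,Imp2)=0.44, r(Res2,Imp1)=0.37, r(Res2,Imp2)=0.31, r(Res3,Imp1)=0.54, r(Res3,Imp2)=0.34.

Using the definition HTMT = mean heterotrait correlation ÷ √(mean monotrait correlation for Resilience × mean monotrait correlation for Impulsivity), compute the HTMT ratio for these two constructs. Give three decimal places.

0.715

Mean between = 2.57/6 = 0.4283.
Mean within-Res = 1.89/3 = 0.6300; mean within-Imp = 0.57/1 = 0.5700.
Geometric mean = √(0.6300 × 0.5700) = 0.5992.
HTMT = 0.4283 / 0.5992 = 0.715.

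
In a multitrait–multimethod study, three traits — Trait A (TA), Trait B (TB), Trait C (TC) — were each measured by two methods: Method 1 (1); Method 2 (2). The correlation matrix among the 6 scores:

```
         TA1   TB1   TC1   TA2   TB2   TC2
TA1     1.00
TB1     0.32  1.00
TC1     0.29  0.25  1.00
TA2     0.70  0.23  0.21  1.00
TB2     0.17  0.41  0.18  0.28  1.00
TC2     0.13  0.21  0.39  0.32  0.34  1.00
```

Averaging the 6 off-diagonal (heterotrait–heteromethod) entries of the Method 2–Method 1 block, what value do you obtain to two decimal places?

0.19

HTHM values (method 2 × method 1): 0.23, 0.21, 0.17, 0.18, 0.13, 0.21; mean = 1.13/6 = 0.19.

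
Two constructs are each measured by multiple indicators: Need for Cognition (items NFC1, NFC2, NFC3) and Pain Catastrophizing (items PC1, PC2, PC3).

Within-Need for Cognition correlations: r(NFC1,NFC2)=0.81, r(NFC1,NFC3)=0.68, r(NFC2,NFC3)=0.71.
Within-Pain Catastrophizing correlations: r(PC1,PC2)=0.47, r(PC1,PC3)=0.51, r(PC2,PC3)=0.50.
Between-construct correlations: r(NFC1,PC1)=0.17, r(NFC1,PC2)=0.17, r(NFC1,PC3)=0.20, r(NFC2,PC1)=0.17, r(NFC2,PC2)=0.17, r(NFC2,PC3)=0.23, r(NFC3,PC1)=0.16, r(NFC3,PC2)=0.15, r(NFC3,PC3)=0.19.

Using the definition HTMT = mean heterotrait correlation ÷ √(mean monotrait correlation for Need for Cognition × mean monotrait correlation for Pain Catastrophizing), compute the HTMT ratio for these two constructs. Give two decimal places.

0.30

Mean heterotrait r = 1.61/9 = 0.1789.
Mean within-NFC = 2.20/3 = 0.7333; mean within-PC = 1.48/3 = 0.4933.
Geometric mean = √(0.7333 × 0.4933) = 0.6014.
HTMT = 0.1789 / 0.6014 = 0.30.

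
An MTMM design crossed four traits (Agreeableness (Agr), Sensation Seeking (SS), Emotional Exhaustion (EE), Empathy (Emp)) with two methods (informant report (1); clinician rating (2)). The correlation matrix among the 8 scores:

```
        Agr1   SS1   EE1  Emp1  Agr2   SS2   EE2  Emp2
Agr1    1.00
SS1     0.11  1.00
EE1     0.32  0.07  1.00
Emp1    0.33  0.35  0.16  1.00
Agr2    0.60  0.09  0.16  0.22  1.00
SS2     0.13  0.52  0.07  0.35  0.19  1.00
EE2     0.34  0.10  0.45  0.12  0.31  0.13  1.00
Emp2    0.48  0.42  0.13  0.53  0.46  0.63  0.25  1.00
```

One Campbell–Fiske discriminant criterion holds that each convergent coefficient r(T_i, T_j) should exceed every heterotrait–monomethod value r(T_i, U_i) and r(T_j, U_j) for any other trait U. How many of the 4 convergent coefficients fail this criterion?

Each convergent coefficient versus the relevant comparison correlations:
Agr (methods 1·2): 0.60 vs {0.11, 0.19, 0.32, 0.31, 0.33, 0.46} → pass.
SS (methods 1·2): 0.52 vs {0.11, 0.19, 0.07, 0.13, 0.35, 0.63} → fail.
EE (methods 1·2): 0.45 vs {0.32, 0.31, 0.07, 0.13, 0.16, 0.25} → pass.
Emp (methods 1·2): 0.53 vs {0.33, 0.46, 0.35, 0.63, 0.16, 0.25} → fail.
2 of 4 fail.

2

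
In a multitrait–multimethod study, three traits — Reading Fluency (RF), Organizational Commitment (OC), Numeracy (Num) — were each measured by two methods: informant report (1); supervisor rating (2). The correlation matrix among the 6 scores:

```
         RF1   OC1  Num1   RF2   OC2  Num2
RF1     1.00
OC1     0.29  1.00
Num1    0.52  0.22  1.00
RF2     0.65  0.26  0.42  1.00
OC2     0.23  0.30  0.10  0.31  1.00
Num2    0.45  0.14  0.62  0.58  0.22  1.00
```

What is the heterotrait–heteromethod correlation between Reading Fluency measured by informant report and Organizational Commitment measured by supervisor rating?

0.23

Different traits and methods: r(RF1, OC2) = 0.23.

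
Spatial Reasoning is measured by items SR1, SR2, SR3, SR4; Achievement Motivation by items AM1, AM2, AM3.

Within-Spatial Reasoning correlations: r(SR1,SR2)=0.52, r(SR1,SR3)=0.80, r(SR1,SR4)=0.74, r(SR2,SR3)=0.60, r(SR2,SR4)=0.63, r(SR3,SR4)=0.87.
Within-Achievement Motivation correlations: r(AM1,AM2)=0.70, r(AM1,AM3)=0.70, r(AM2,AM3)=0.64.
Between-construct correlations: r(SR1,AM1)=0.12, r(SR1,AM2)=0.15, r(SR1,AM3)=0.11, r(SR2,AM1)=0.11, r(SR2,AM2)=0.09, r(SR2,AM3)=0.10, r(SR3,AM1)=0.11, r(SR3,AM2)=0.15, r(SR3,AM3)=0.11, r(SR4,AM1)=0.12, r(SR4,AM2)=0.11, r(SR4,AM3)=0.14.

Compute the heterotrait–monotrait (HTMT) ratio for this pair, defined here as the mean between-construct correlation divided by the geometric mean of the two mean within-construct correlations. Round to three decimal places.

Mean heterotrait r = 1.42/12 = 0.1183.
Mean within-SR = 4.16/6 = 0.6933; mean within-AM = 2.04/3 = 0.6800.
Geometric mean = √(0.6933 × 0.6800) = 0.6866.
HTMT = 0.1183 / 0.6866 = 0.172.

0.172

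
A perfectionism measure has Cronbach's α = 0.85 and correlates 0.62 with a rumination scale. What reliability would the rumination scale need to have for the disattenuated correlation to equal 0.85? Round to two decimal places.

0.63

r_true = r_obs / √(r_xx · r_yy) ⇒ 0.85 = 0.62 / √(0.85 · r_yy).
√(0.85 · r_yy) = 0.62 / 0.85 = 0.7294; 0.85 · r_yy = 0.5320; r_yy = 0.5320 / 0.85 ≈ 0.63.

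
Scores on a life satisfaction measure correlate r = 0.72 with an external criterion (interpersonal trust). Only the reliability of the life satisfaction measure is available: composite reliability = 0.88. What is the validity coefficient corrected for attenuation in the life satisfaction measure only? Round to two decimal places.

Single correction: r_c = r_obs / √r_xx = 0.72 / √0.88 = 0.72 / 0.9381 ≈ 0.77.

0.77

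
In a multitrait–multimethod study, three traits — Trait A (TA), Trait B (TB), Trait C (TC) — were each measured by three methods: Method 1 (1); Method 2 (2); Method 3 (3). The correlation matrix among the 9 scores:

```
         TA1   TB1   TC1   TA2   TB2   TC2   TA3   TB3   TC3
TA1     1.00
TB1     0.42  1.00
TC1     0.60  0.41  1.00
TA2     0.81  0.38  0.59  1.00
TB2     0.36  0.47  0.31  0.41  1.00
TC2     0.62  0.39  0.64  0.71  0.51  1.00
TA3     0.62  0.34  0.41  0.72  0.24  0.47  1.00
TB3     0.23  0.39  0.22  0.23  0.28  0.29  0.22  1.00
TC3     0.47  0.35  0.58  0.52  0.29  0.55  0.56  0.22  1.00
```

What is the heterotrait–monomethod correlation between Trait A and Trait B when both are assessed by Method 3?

0.22

Different traits, same method: r(TA3, TB3) = 0.22.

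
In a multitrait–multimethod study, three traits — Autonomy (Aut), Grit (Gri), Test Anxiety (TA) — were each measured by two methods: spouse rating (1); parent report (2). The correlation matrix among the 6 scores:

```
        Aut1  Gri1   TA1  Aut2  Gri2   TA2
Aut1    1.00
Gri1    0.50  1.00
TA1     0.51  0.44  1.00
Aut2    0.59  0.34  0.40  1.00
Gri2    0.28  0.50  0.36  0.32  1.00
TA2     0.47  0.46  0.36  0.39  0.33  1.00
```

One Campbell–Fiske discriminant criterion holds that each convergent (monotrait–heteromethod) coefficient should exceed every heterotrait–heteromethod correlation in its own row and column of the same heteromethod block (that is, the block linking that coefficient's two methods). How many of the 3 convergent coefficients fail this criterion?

1

Convergent coefficients and their comparison sets:
Aut (methods 1·2): 0.59 vs {0.28, 0.34, 0.47, 0.40} → pass.
Gri (methods 1·2): 0.50 vs {0.34, 0.28, 0.46, 0.36} → pass.
TA (methods 1·2): 0.36 vs {0.40, 0.47, 0.36, 0.46} → fail.
1 of 3 fail.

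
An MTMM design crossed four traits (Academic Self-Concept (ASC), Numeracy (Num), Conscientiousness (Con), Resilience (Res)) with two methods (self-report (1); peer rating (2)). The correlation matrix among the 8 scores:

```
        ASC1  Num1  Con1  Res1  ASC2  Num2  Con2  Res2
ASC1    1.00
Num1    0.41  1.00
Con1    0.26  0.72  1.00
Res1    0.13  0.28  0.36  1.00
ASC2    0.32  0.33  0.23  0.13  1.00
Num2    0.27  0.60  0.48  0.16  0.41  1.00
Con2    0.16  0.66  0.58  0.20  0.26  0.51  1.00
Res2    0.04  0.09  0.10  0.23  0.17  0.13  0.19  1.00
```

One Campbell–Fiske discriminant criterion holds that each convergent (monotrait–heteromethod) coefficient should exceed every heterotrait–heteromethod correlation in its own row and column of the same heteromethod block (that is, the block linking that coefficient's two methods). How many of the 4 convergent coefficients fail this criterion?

Each convergent coefficient versus the relevant comparison correlations:
ASC (methods 1·2): 0.32 vs {0.27, 0.33, 0.16, 0.23, 0.04, 0.13} → fail.
Num (methods 1·2): 0.60 vs {0.33, 0.27, 0.66, 0.48, 0.09, 0.16} → fail.
Con (methods 1·2): 0.58 vs {0.23, 0.16, 0.48, 0.66, 0.10, 0.20} → fail.
Res (methods 1·2): 0.23 vs {0.13, 0.04, 0.16, 0.09, 0.20, 0.10} → pass.
3 of 4 fail.

3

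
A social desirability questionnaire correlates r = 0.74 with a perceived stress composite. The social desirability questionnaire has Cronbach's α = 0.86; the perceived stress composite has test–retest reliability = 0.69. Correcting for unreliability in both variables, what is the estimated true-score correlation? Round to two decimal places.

0.96

r_true = r_obs / √(r_xx · r_yy) = 0.74 / √(0.86 × 0.69) = 0.74 / √0.5934 = 0.74 / 0.7703 ≈ 0.96.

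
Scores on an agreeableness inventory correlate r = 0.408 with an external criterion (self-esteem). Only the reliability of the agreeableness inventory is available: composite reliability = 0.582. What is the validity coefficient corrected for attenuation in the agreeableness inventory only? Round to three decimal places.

Single correction: r_c = r_obs / √r_xx = 0.408 / √0.582 = 0.408 / 0.7629 ≈ 0.535.

0.535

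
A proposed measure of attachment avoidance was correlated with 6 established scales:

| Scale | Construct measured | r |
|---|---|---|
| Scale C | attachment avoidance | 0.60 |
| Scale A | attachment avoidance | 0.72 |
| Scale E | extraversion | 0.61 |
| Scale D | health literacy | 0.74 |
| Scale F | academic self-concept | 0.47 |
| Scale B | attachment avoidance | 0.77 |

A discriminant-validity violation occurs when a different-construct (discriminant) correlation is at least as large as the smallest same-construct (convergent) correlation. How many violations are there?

Convergent (same construct = attachment avoidance): Scale C, Scale A, Scale B.
Smallest convergent = 0.60. Discriminant values: 0.61, 0.74, 0.47; count ≥ 0.60 → 2.

2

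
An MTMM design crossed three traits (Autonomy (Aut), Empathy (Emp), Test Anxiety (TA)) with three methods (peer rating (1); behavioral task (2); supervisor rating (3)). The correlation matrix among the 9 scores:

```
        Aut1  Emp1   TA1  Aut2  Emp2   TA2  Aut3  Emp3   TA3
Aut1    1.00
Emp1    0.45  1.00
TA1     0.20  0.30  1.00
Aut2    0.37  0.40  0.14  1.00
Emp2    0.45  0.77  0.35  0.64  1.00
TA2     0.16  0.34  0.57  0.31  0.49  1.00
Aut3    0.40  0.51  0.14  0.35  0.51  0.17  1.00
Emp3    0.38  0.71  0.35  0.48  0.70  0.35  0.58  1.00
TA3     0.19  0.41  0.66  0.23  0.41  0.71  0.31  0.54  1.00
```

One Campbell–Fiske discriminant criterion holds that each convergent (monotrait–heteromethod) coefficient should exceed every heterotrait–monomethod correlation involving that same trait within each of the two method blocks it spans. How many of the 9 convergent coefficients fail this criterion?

Convergent coefficients and their comparison sets:
Aut (methods 1·2): 0.37 vs {0.45, 0.64, 0.20, 0.31} → fail.
Aut (methods 1·3): 0.40 vs {0.45, 0.58, 0.20, 0.31} → fail.
Aut (methods 2·3): 0.35 vs {0.64, 0.58, 0.31, 0.31} → fail.
Emp (methods 1·2): 0.77 vs {0.45, 0.64, 0.30, 0.49} → pass.
Emp (methods 1·3): 0.71 vs {0.45, 0.58, 0.30, 0.54} → pass.
Emp (methods 2·3): 0.70 vs {0.64, 0.58, 0.49, 0.54} → pass.
TA (methods 1·2): 0.57 vs {0.20, 0.31, 0.30, 0.49} → pass.
TA (methods 1·3): 0.66 vs {0.20, 0.31, 0.30, 0.54} → pass.
TA (methods 2·3): 0.71 vs {0.31, 0.31, 0.49, 0.54} → pass.
3 of 9 fail.

3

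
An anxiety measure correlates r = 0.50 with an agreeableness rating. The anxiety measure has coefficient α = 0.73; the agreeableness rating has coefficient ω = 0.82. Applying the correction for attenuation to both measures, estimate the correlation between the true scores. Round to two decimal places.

r_true = r_obs / √(r_xx · r_yy) = 0.50 / √(0.73 × 0.82) = 0.50 / √0.5986 = 0.50 / 0.7737 ≈ 0.65.

0.65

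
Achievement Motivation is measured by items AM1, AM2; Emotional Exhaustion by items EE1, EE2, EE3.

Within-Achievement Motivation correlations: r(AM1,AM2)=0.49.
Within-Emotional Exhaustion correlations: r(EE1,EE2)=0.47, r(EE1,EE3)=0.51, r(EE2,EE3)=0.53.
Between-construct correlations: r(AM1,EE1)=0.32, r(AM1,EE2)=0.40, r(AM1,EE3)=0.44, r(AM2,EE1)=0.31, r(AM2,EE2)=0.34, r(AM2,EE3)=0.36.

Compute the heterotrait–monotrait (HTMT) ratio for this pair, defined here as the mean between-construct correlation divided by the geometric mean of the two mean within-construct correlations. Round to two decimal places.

Mean between = 2.17/6 = 0.3617.
Mean within-AM = 0.49/1 = 0.4900; mean within-EE = 1.51/3 = 0.5033.
Geometric mean = √(0.4900 × 0.5033) = 0.4966.
HTMT = 0.3617 / 0.4966 = 0.73.

0.73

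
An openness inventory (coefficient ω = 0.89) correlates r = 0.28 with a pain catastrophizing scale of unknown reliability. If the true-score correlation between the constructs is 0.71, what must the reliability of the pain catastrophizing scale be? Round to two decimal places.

r_true = r_obs / √(r_xx · r_yy) ⇒ 0.71 = 0.28 / √(0.89 · r_yy).
√(0.89 · r_yy) = 0.28 / 0.71 = 0.3944; 0.89 · r_yy = 0.1556; r_yy = 0.1556 / 0.89 ≈ 0.17.

0.17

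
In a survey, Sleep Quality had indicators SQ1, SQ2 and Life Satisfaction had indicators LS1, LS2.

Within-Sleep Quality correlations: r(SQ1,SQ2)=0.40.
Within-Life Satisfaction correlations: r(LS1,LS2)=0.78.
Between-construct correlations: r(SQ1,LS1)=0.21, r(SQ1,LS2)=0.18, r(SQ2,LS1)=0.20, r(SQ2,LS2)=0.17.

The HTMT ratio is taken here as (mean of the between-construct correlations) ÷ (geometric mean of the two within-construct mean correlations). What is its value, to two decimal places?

0.34

Between-construct mean = 0.76/4 = 0.1900.
Mean within-SQ = 0.40/1 = 0.4000; mean within-LS = 0.78/1 = 0.7800.
Geometric mean = √(0.4000 × 0.7800) = 0.5586.
HTMT = 0.1900 / 0.5586 = 0.34.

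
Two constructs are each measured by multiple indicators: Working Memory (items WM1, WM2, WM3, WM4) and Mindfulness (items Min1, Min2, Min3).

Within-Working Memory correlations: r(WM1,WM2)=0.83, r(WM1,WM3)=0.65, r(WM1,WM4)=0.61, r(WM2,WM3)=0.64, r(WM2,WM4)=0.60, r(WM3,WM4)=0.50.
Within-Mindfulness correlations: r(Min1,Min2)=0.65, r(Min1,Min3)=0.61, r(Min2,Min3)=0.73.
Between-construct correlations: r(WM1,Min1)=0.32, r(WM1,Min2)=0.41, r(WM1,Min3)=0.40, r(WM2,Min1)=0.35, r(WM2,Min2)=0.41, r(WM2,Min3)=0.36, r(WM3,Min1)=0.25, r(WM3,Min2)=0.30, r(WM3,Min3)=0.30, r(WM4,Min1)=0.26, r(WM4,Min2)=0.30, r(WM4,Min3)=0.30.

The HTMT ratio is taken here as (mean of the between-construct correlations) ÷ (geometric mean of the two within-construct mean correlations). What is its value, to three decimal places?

0.507

Mean heterotrait r = 3.96/12 = 0.3300.
Mean within-WM = 3.83/6 = 0.6383; mean within-Min = 1.99/3 = 0.6633.
Geometric mean = √(0.6383 × 0.6633) = 0.6507.
HTMT = 0.3300 / 0.6507 = 0.507.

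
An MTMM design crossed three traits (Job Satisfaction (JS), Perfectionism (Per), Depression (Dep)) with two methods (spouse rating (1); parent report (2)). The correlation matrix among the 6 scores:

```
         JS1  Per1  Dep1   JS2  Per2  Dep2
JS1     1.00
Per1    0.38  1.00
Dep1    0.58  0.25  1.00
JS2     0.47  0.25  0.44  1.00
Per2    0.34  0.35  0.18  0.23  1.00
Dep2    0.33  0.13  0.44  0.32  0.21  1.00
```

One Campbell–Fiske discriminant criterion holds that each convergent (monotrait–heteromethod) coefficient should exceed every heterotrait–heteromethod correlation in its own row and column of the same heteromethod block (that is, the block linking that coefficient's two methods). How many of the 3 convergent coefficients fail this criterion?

Checking each validity diagonal entry against its comparison values:
JS (methods 1·2): 0.47 vs {0.34, 0.25, 0.33, 0.44} → pass.
Per (methods 1·2): 0.35 vs {0.25, 0.34, 0.13, 0.18} → pass.
Dep (methods 1·2): 0.44 vs {0.44, 0.33, 0.18, 0.13} → fail.
1 of 3 fail.

1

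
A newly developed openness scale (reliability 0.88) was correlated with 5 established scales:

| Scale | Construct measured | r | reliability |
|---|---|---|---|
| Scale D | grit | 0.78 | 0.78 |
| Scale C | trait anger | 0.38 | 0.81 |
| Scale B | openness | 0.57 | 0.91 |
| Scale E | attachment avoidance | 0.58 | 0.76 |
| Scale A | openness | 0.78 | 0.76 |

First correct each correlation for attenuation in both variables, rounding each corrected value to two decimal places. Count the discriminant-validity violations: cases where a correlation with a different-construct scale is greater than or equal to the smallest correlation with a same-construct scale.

2

Disattenuated r (r / √(r_scale · r_new)):
  Scale D (disc): 0.78 / √(0.78·0.88) = 0.94
  Scale C (disc): 0.38 / √(0.81·0.88) = 0.45
  Scale B (conv): 0.57 / √(0.91·0.88) = 0.64
  Scale E (disc): 0.58 / √(0.76·0.88) = 0.71
  Scale A (conv): 0.78 / √(0.76·0.88) = 0.95
Smallest convergent = 0.64. Discriminant values: 0.94, 0.45, 0.71; count ≥ 0.64 → 2.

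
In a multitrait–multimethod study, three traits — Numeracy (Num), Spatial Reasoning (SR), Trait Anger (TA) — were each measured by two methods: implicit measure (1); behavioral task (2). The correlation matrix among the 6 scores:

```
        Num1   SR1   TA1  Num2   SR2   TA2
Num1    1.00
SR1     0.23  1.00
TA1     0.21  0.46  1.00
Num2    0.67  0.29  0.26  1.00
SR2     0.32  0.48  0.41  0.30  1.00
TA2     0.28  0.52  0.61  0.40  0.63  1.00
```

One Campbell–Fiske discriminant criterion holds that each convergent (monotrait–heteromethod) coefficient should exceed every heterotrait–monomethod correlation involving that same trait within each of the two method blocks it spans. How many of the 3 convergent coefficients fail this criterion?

Each convergent coefficient versus the relevant comparison correlations:
Num (methods 1·2): 0.67 vs {0.23, 0.30, 0.21, 0.40} → pass.
SR (methods 1·2): 0.48 vs {0.23, 0.30, 0.46, 0.63} → fail.
TA (methods 1·2): 0.61 vs {0.21, 0.40, 0.46, 0.63} → fail.
2 of 3 fail.

2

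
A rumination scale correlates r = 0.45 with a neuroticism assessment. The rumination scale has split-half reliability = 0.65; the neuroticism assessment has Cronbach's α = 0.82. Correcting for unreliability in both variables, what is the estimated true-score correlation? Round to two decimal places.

0.62

r_true = r_obs / √(r_xx · r_yy) = 0.45 / √(0.65 × 0.82) = 0.45 / √0.5330 = 0.45 / 0.7301 ≈ 0.62.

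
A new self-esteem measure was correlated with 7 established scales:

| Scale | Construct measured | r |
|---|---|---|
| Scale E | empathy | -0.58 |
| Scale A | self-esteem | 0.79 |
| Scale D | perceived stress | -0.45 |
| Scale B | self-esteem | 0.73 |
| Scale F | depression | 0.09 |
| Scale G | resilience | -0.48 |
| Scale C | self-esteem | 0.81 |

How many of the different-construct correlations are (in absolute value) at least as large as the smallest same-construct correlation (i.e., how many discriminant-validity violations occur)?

0

Convergent (same construct = self-esteem): Scale A, Scale B, Scale C.
Smallest convergent = 0.73. Discriminant |r|: 0.58, 0.45, 0.09, 0.48; count ≥ 0.73 → 0.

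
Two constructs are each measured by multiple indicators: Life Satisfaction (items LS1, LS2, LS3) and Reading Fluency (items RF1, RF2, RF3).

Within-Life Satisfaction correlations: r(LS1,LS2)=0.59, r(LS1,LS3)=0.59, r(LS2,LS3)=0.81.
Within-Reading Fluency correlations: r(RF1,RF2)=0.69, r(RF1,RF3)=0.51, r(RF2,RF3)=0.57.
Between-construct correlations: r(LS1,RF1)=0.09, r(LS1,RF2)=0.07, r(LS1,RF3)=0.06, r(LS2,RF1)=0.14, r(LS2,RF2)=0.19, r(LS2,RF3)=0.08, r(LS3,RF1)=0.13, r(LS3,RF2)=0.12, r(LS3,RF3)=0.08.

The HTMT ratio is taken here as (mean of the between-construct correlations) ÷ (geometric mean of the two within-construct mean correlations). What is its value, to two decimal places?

Between-construct mean = 0.96/9 = 0.1067.
Mean within-LS = 1.99/3 = 0.6633; mean within-RF = 1.77/3 = 0.5900.
Geometric mean = √(0.6633 × 0.5900) = 0.6256.
HTMT = 0.1067 / 0.6256 = 0.17.

0.17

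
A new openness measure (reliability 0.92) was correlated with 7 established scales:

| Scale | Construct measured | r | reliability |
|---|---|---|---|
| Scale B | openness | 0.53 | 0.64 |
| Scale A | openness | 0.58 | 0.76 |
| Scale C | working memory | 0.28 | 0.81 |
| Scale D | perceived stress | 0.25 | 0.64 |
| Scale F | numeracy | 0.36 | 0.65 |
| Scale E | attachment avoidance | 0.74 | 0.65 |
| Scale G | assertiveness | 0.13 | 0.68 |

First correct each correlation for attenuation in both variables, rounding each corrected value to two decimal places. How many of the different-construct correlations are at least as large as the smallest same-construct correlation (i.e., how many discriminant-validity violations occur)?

1

Disattenuated r (r / √(r_scale · r_new)):
  Scale B (conv): 0.53 / √(0.64·0.92) = 0.69
  Scale A (conv): 0.58 / √(0.76·0.92) = 0.69
  Scale C (disc): 0.28 / √(0.81·0.92) = 0.32
  Scale D (disc): 0.25 / √(0.64·0.92) = 0.33
  Scale F (disc): 0.36 / √(0.65·0.92) = 0.47
  Scale E (disc): 0.74 / √(0.65·0.92) = 0.96
  Scale G (disc): 0.13 / √(0.68·0.92) = 0.16
Smallest convergent = 0.69. Discriminant values: 0.32, 0.33, 0.47, 0.96, 0.16; count ≥ 0.69 → 1.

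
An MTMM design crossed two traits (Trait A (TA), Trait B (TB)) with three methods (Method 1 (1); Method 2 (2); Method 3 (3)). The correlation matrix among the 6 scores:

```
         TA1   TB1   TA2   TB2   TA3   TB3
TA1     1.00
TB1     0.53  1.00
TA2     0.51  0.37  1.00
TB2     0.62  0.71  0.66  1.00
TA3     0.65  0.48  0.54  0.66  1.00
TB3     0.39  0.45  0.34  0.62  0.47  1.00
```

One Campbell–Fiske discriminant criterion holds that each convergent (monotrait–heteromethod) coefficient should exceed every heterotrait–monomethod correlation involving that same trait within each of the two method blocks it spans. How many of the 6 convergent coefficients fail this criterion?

Convergent coefficients and their comparison sets:
TA (methods 1·2): 0.51 vs {0.53, 0.66} → fail.
TA (methods 1·3): 0.65 vs {0.53, 0.47} → pass.
TA (methods 2·3): 0.54 vs {0.66, 0.47} → fail.
TB (methods 1·2): 0.71 vs {0.53, 0.66} → pass.
TB (methods 1·3): 0.45 vs {0.53, 0.47} → fail.
TB (methods 2·3): 0.62 vs {0.66, 0.47} → fail.
4 of 6 fail.

4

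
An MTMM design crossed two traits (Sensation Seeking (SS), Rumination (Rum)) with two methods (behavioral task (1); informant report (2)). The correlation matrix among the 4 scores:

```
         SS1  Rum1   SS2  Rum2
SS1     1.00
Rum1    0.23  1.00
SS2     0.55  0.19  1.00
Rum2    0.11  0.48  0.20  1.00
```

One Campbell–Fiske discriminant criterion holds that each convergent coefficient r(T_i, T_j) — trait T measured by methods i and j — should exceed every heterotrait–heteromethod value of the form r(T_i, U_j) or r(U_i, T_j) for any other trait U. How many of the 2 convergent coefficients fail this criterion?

0

Convergent coefficients and their comparison sets:
SS (methods 1·2): 0.55 vs {0.11, 0.19} → pass.
Rum (methods 1·2): 0.48 vs {0.19, 0.11} → pass.
0 of 2 fail.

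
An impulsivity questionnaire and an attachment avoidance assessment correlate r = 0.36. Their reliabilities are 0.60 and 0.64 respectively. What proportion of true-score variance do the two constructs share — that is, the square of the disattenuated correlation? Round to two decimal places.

Disattenuated r = 0.36 / √(0.60 × 0.64) = 0.36 / 0.6197 = 0.5809.
Shared true-score variance = 0.5809² = 0.3374 ≈ 0.34.

0.34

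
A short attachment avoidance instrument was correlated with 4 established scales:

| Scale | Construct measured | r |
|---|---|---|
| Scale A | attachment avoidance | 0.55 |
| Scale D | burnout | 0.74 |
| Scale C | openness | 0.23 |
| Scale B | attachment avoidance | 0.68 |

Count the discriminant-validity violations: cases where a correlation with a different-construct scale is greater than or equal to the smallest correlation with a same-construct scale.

Convergent (same construct = attachment avoidance): Scale A, Scale B.
Smallest convergent = 0.55. Discriminant values: 0.74, 0.23; count ≥ 0.55 → 1.

1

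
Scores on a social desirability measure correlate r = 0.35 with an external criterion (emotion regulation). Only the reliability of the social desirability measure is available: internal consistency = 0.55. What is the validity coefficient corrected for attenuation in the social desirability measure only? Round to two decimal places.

0.47

Single correction: r_c = r_obs / √r_xx = 0.35 / √0.55 = 0.35 / 0.7416 ≈ 0.47.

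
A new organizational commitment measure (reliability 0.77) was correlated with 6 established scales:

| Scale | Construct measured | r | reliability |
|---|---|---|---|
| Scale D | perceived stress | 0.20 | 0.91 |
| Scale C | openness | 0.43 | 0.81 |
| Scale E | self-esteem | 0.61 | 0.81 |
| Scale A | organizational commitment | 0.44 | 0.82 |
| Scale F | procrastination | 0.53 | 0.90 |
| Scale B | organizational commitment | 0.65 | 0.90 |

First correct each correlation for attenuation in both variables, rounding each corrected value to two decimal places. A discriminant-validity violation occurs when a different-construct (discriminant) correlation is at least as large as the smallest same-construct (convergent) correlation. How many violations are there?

Disattenuated r (r / √(r_scale · r_new)):
  Scale D (disc): 0.20 / √(0.91·0.77) = 0.24
  Scale C (disc): 0.43 / √(0.81·0.77) = 0.54
  Scale E (disc): 0.61 / √(0.81·0.77) = 0.77
  Scale A (conv): 0.44 / √(0.82·0.77) = 0.55
  Scale F (disc): 0.53 / √(0.90·0.77) = 0.64
  Scale B (conv): 0.65 / √(0.90·0.77) = 0.78
Smallest convergent = 0.55. Discriminant values: 0.24, 0.54, 0.77, 0.64; count ≥ 0.55 → 2.

2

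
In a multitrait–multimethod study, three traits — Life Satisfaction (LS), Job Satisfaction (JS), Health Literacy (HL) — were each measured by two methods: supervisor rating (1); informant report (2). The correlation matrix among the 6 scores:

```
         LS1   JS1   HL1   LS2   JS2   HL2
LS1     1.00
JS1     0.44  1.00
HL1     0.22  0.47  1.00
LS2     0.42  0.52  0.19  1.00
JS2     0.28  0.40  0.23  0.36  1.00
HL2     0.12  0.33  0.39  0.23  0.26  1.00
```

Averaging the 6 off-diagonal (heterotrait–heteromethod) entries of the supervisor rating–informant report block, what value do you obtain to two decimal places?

HTHM values (method 1 × method 2): 0.28, 0.12, 0.52, 0.33, 0.19, 0.23; mean = 1.67/6 = 0.28.

0.28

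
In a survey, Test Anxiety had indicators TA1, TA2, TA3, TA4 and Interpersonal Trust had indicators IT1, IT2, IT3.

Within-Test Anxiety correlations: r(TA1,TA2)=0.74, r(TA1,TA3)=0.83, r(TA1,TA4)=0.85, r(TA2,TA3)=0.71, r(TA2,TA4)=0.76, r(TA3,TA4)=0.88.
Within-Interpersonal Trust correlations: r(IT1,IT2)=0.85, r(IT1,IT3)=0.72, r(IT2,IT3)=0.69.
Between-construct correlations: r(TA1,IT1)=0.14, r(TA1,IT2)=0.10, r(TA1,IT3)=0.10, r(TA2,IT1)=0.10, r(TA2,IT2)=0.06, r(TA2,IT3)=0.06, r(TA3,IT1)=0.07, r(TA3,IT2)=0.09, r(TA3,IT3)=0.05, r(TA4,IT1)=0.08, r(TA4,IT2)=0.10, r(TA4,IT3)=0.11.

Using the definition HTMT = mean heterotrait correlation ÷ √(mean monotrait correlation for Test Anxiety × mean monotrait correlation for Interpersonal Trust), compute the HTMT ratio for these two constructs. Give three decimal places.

Between-construct mean = 1.06/12 = 0.0883.
Mean within-TA = 4.77/6 = 0.7950; mean within-IT = 2.26/3 = 0.7533.
Geometric mean = √(0.7950 × 0.7533) = 0.7739.
HTMT = 0.0883 / 0.7739 = 0.114.

0.114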